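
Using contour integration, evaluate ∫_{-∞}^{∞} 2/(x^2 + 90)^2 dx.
sqrt(10)*pi/2700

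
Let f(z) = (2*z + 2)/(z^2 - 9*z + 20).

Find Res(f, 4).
Write f(z) = P(z)/Q(z) with P(z) = 2*z + 2 and Q(z) = z^2 - 9*z + 20.
The denominator factors as Q(z) = (z - 5)*(z - 4), so z = 4 is a simple zero of Q and P is analytic there; z = 4 is therefore a simple pole and
  Res(f, z₀) = P(z₀)/Q'(z₀).

Q'(z) = 2*z - 9, so Q'(4) = -1.
P(4) = 10.

Res(f, 4) = (10)/(-1) = -10

Final answer: -10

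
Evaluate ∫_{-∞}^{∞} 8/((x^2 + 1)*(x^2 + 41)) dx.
Let f(z) = 8/((z^2 + 1)*(z^2 + 41)). The denominator has no real zeros and deg Q - deg P = 4 ≥ 2, so the integral of f over the upper semicircle |z| = R tends to 0 as R → ∞. Closing the contour in the upper half-plane,
  ∫_{-∞}^{∞} f(x) dx = 2πi · Σ Res(f, z_k)  over the poles with Im z_k > 0.

Zeros of the denominator: z^2 + 41 = 0 gives z = ±sqrt(41)*I; z^2 + 1 = 0 gives z = ±I.
Upper half-plane: z = I, z = sqrt(41)*I (simple).

Each pole is a simple zero of Q(z) = z^4 + 42*z^2 + 41, so Res(f, z₀) = P(z₀)/Q'(z₀) with P(z) = 8, Q'(z) = 4*z^3 + 84*z:
  Res(f, I) = (8)/(80*I) = -I/10
  Res(f, sqrt(41)*I) = (8)/(-80*sqrt(41)*I) = sqrt(41)*I/410

Sum of residues: I*(-41 + sqrt(41))/410
∫_{-∞}^{∞} f(x) dx = 2πi · (I*(-41 + sqrt(41))/410) = pi*(41 - sqrt(41))/205

Final answer: pi*(41 - sqrt(41))/205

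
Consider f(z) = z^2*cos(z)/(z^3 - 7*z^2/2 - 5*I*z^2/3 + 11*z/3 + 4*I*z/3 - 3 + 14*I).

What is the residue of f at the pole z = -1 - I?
(318/3293 + 132*I/3293)*cos(1 + I)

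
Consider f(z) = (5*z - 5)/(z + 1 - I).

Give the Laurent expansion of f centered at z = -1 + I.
(-10 + 5*I)/(z + 1 - I) + 5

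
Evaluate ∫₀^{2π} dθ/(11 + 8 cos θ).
Let J = ∫₀^{2π} dθ/(11 + 8 cos θ).
Put z = e^{iθ}: then cos θ = (z + 1/z)/2, dθ = dz/(iz), and z runs once counterclockwise around |z| = 1:
  J = ∮_{|z|=1} 1/(11 + 8*(z + 1/z)/2) · dz/(iz) = (2/i) ∮_{|z|=1} dz/(8*z^2 + 22*z + 8).
The roots of 8*z^2 + 22*z + 8 are z = (-11 ± sqrt(11^2 - 8^2))/8, with sqrt(57) = sqrt(57); their product is 1, so only z₊ = -11/8 + sqrt(57)/8 lies inside the unit circle (z₋ = -11/8 - sqrt(57)/8 lies outside).
z₊ is a simple zero of q(z) = 8*z^2 + 22*z + 8, so Res(1/q, z₊) = 1/q'(z₊) with q'(z) = 16*z + 22; and q'(z₊) = 8*(z₊ - z₋) = 2*sqrt(57).
Therefore J = (2/i) · 2πi · 1/(2*sqrt(57)) = 2*pi/(sqrt(57)) = 2*sqrt(57)*pi/57

Final answer: 2*sqrt(57)*pi/57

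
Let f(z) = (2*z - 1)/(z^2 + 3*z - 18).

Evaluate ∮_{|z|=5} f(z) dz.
By the residue theorem, ∮_C f(z) dz = 2πi · (sum of the residues of f at the poles inside |z| = 5).

The denominator factors as (z + 6)*(z - 3), so the singularities of f are simple poles at z = -6, z = 3.
  |-6|² = 36 > 25 = 5², so this pole is outside the contour.
  |3|² = 9 < 25 = 5², so this pole is inside the contour.

With P(z) = 2*z - 1 and Q(z) = z^2 + 3*z - 18, each pole is simple, so Res(f, z₀) = P(z₀)/Q'(z₀) with Q'(z) = 2*z + 3.
  Res(f, 3) = P(3)/Q'(3) = (5)/(9) = 5/9

∮_C f(z) dz = 2πi · (5/9) = 10*I*pi/9

Final answer: 10*I*pi/9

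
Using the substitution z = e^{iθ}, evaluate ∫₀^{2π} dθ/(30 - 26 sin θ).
sqrt(14)*pi/28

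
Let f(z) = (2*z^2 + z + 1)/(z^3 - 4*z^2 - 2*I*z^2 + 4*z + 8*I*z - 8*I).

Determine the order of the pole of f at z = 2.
Factor the denominator:
  z^3 - 4*z^2 - 2*I*z^2 + 4*z + 8*I*z - 8*I = (z - 2)^2*(z - 2*I)

The numerator P(z) = 2*z^2 + z + 1 has P(2) = 11 ≠ 0, so no factor of (z - 2) cancels.
Near z = 2 we can therefore write f(z) = g(z)/(z - 2)^2 with g analytic at 2 and g(2) ≠ 0 (g is the numerator divided by the remaining denominator factors).

Hence z = 2 is a pole of order 2.

Final answer: 2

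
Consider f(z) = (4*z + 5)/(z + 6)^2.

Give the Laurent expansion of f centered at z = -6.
-19/(z + 6)^2 + 4/(z + 6)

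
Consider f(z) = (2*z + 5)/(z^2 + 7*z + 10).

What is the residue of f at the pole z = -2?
Write f(z) = P(z)/Q(z) with P(z) = 2*z + 5 and Q(z) = z^2 + 7*z + 10.
The denominator factors as Q(z) = (z + 5)*(z + 2), so z = -2 is a simple zero of Q and P is analytic there; z = -2 is therefore a simple pole and
  Res(f, z₀) = P(z₀)/Q'(z₀).

Q'(z) = 2*z + 7, so Q'(-2) = 3.
P(-2) = 1.

Res(f, -2) = (1)/(3) = 1/3

Final answer: 1/3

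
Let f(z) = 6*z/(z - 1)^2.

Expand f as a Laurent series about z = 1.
6/(z - 1)^2 + 6/(z - 1)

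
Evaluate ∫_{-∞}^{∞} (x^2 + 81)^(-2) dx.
Let f(z) = (z^2 + 81)^(-2). The denominator has no real zeros and deg Q - deg P = 4 ≥ 2, so the integral of f over the upper semicircle |z| = R tends to 0 as R → ∞. Closing the contour in the upper half-plane,
  ∫_{-∞}^{∞} f(x) dx = 2πi · Σ Res(f, z_k)  over the poles with Im z_k > 0.

Zeros of the denominator: z^2 + 81 = 0 gives z = ±9*I.
Upper half-plane: z = 9*I (a pole of order 2).

Write f(z) = g(z)/(z - 9*I)^2 with g(z) = (z + 9*I)^(-2). For a double pole, Res(f, z₀) = g'(z₀):
  g'(z) = -2/(z + 9*I)^3
  Res(f, 9*I) = g'(9*I) = -I/2916

∫_{-∞}^{∞} f(x) dx = 2πi · (-I/2916) = pi/1458

Final answer: pi/1458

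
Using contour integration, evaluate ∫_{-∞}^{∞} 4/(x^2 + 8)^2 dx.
Let f(z) = 4/(z^2 + 8)^2. The denominator has no real zeros and deg Q - deg P = 4 ≥ 2, so the integral of f over the upper semicircle |z| = R tends to 0 as R → ∞. Closing the contour in the upper half-plane,
  ∫_{-∞}^{∞} f(x) dx = 2πi · Σ Res(f, z_k)  over the poles with Im z_k > 0.

Zeros of the denominator: z^2 + 8 = 0 gives z = ±2*sqrt(2)*I.
Upper half-plane: z = 2*sqrt(2)*I (a pole of order 2).

Write f(z) = g(z)/(z - 2*sqrt(2)*I)^2 with g(z) = 4/(z + 2*sqrt(2)*I)^2. For a double pole, Res(f, z₀) = g'(z₀):
  g'(z) = -8/(z + 2*sqrt(2)*I)^3
  Res(f, 2*sqrt(2)*I) = g'(2*sqrt(2)*I) = -sqrt(2)*I/32

∫_{-∞}^{∞} f(x) dx = 2πi · (-sqrt(2)*I/32) = sqrt(2)*pi/16

Final answer: sqrt(2)*pi/16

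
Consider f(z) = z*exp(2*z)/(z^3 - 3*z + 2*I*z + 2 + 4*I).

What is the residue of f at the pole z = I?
Write f(z) = P(z)/Q(z) with P(z) = z*exp(2*z) and Q(z) = z^3 - 3*z + 2*I*z + 2 + 4*I.
The denominator factors as Q(z) = (z - I)*(z - 2 + I)*(z + 2), so z = I is a simple zero of Q and P is analytic there; z = I is therefore a simple pole and
  Res(f, z₀) = P(z₀)/Q'(z₀).

Q'(z) = 3*z^2 - 3 + 2*I, so Q'(I) = -6 + 2*I.
P(I) = I*exp(2*I).

Res(f, I) = (I*exp(2*I))/(-6 + 2*I) = (1/20 - 3*I/20)*exp(2*I)

Final answer: (1/20 - 3*I/20)*exp(2*I)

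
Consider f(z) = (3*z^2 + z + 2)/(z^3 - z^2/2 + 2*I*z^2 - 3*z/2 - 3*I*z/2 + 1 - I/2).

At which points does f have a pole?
{-1/2 - I, -I, 1}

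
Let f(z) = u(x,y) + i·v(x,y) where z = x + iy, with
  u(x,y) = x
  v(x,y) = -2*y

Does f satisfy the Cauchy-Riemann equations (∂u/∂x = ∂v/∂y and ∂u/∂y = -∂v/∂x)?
∂u/∂x = 1
∂v/∂y = -2
∂u/∂y = 0
∂v/∂x = 0
∂u/∂x ≠ ∂v/∂y; the Cauchy-Riemann equations are not satisfied, so f is not analytic.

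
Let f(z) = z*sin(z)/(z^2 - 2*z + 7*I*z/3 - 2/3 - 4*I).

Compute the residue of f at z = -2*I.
Write f(z) = P(z)/Q(z) with P(z) = z*sin(z) and Q(z) = z^2 - 2*z + 7*I*z/3 - 2/3 - 4*I.
The denominator factors as Q(z) = (z - 2 + I/3)*(z + 2*I), so z = -2*I is a simple zero of Q and P is analytic there; z = -2*I is therefore a simple pole and
  Res(f, z₀) = P(z₀)/Q'(z₀).

Q'(z) = 2*z - 2 + 7*I/3, so Q'(-2*I) = -2 - 5*I/3.
P(-2*I) = -2*sinh(2).

Res(f, -2*I) = (-2*sinh(2))/(-2 - 5*I/3) = (36/61 - 30*I/61)*sinh(2)

Final answer: (36/61 - 30*I/61)*sinh(2)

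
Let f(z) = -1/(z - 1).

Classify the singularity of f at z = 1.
pole of order 1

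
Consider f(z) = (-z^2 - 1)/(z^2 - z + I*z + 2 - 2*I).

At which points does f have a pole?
{-2*I, 1 + I}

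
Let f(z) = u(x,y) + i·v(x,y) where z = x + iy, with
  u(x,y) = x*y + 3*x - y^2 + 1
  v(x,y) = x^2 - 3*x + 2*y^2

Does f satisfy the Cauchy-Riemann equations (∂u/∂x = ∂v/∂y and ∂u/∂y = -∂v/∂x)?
∂u/∂x = y + 3
∂v/∂y = 4*y
∂u/∂y = x - 2*y
∂v/∂x = 2*x - 3
∂u/∂x ≠ ∂v/∂y and ∂u/∂y ≠ -∂v/∂x; the Cauchy-Riemann equations are not satisfied, so f is not analytic.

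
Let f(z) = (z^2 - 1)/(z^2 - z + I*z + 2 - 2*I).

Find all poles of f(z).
The singularities of f are the zeros of the denominator. Factoring,
  z^2 - z + I*z + 2 - 2*I = (z + 2*I)*(z - 1 - I)
so the candidates are z = -2*I, z = 1 + I.

Check the numerator P(z) = z^2 - 1 at each one:
  P(-2*I) = -5 ≠ 0, so z = -2*I is a (simple) pole.
  P(1 + I) = -1 + 2*I ≠ 0, so z = 1 + I is a (simple) pole.

Poles of f: {-2*I, 1 + I}

Final answer: {-2*I, 1 + I}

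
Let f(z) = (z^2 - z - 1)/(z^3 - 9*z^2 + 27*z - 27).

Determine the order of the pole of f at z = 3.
Factor the denominator:
  z^3 - 9*z^2 + 27*z - 27 = (z - 3)^3

The numerator P(z) = z^2 - z - 1 has P(3) = 5 ≠ 0, so no factor of (z - 3) cancels.
Near z = 3 we can therefore write f(z) = g(z)/(z - 3)^3 with g analytic at 3 and g(3) ≠ 0 (g is just the numerator).

Hence z = 3 is a pole of order 3.

Final answer: 3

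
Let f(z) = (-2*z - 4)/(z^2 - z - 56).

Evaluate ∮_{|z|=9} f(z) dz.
-4*I*pi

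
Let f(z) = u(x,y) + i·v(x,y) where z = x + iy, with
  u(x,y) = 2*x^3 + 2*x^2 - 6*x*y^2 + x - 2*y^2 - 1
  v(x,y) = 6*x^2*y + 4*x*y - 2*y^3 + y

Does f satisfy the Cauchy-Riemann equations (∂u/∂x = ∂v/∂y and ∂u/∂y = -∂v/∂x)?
∂u/∂x = 6*x^2 + 4*x - 6*y^2 + 1
∂v/∂y = 6*x^2 + 4*x - 6*y^2 + 1
∂u/∂y = -12*x*y - 4*y
∂v/∂x = 12*x*y + 4*y
∂u/∂x = ∂v/∂y and ∂u/∂y = -∂v/∂x hold identically; f is analytic.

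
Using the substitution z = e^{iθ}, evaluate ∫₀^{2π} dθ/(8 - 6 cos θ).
Call the integral J. The integrand is 2π-periodic and we integrate over a full period, so shifting θ does not change the value (θ → θ + π flips the sign of the trig term). Hence
  J = ∫₀^{2π} dθ/(8 + 6 cos θ).
Put z = e^{iθ}: then cos θ = (z + 1/z)/2, dθ = dz/(iz), and z runs once counterclockwise around |z| = 1:
  J = ∮_{|z|=1} 1/(8 + 6*(z + 1/z)/2) · dz/(iz) = (2/i) ∮_{|z|=1} dz/(6*z^2 + 16*z + 6).
The roots of 6*z^2 + 16*z + 6 are z = (-8 ± sqrt(8^2 - 6^2))/6, with sqrt(28) = 2*sqrt(7); their product is 1, so only z₊ = -4/3 + sqrt(7)/3 lies inside the unit circle (z₋ = -4/3 - sqrt(7)/3 lies outside).
z₊ is a simple zero of q(z) = 6*z^2 + 16*z + 6, so Res(1/q, z₊) = 1/q'(z₊) with q'(z) = 12*z + 16; and q'(z₊) = 6*(z₊ - z₋) = 4*sqrt(7).
Therefore J = (2/i) · 2πi · 1/(4*sqrt(7)) = 2*pi/(2*sqrt(7)) = sqrt(7)*pi/7

Final answer: sqrt(7)*pi/7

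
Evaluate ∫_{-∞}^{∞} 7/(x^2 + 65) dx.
7*sqrt(65)*pi/65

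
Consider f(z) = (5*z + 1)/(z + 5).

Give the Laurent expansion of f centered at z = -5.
Put w = z - (-5), i.e. z = w - 5. The denominator is w, so it suffices to rewrite the numerator in powers of w.

P(z) = 5*z + 1
P(w - 5) = -24 + 5*w

Dividing each term by w:
  f = -24/w + 5

Substituting back w = z + 5:
  f(z) = -24/(z + 5) + 5

The series is finite because the numerator is a polynomial; the negative powers form the principal part, and the coefficient of 1/(z + 5) gives Res(f, -5) = -24.

Final answer: -24/(z + 5) + 5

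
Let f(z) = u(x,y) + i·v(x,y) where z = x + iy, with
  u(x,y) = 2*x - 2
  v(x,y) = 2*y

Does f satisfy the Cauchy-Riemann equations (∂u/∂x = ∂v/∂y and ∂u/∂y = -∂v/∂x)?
∂u/∂x = 2
∂v/∂y = 2
∂u/∂y = 0
∂v/∂x = 0
∂u/∂x = ∂v/∂y and ∂u/∂y = -∂v/∂x hold identically; f is analytic.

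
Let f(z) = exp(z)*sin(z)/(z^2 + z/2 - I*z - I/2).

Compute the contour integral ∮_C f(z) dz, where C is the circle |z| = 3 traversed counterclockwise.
By the residue theorem, ∮_C f(z) dz = 2πi · (sum of the residues of f at the poles inside |z| = 3).

The denominator factors as (z + 1/2)*(z - I), so the singularities of f are simple poles at z = -1/2, z = I.
  |-1/2|² = 1/4 < 9 = 3², so this pole is inside the contour.
  |I|² = 1 < 9 = 3², so this pole is inside the contour.

With P(z) = exp(z)*sin(z) and Q(z) = z^2 + z/2 - I*z - I/2, each pole is simple, so Res(f, z₀) = P(z₀)/Q'(z₀) with Q'(z) = 2*z + 1/2 - I.
  Res(f, -1/2) = P(-1/2)/Q'(-1/2) = (-exp(-1/2)*sin(1/2))/(-1/2 - I) = (2/5 - 4*I/5)*exp(-1/2)*sin(1/2)
  Res(f, I) = P(I)/Q'(I) = (I*exp(I)*sinh(1))/(1/2 + I) = (4/5 + 2*I/5)*exp(I)*sinh(1)

Sum of residues inside C: (2/5 - 4*I/5)*exp(-1/2)*sin(1/2) + (4/5 + 2*I/5)*exp(I)*sinh(1)
∮_C f(z) dz = 2πi · ((2/5 - 4*I/5)*exp(-1/2)*sin(1/2) + (4/5 + 2*I/5)*exp(I)*sinh(1)) = pi*(-4/5 + 8*I/5)*exp(I)*sinh(1) + pi*(8/5 + 4*I/5)*exp(-1/2)*sin(1/2)

Final answer: pi*(-4/5 + 8*I/5)*exp(I)*sinh(1) + pi*(8/5 + 4*I/5)*exp(-1/2)*sin(1/2)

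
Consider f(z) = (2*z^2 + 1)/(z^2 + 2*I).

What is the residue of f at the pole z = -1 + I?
Write f(z) = P(z)/Q(z) with P(z) = 2*z^2 + 1 and Q(z) = z^2 + 2*I.
The denominator factors as Q(z) = (z - 1 + I)*(z + 1 - I), so z = -1 + I is a simple zero of Q and P is analytic there; z = -1 + I is therefore a simple pole and
  Res(f, z₀) = P(z₀)/Q'(z₀).

Q'(z) = 2*z, so Q'(-1 + I) = -2 + 2*I.
P(-1 + I) = 1 - 4*I.

Res(f, -1 + I) = (1 - 4*I)/(-2 + 2*I) = -5/4 + 3*I/4

Final answer: -5/4 + 3*I/4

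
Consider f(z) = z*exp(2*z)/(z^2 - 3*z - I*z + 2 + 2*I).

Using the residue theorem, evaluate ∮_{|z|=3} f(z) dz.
2*pi*exp(2 + 2*I) + pi*(-2 + 2*I)*exp(4)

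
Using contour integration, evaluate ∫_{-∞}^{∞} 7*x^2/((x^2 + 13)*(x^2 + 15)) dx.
Let f(z) = 7*z^2/((z^2 + 13)*(z^2 + 15)). The denominator has no real zeros and deg Q - deg P = 2 ≥ 2, so the integral of f over the upper semicircle |z| = R tends to 0 as R → ∞. Closing the contour in the upper half-plane,
  ∫_{-∞}^{∞} f(x) dx = 2πi · Σ Res(f, z_k)  over the poles with Im z_k > 0.

Zeros of the denominator: z^2 + 15 = 0 gives z = ±sqrt(15)*I; z^2 + 13 = 0 gives z = ±sqrt(13)*I.
Upper half-plane: z = sqrt(13)*I, z = sqrt(15)*I (simple).

Each pole is a simple zero of Q(z) = z^4 + 28*z^2 + 195, so Res(f, z₀) = P(z₀)/Q'(z₀) with P(z) = 7*z^2, Q'(z) = 4*z^3 + 56*z:
  Res(f, sqrt(13)*I) = (-91)/(4*sqrt(13)*I) = 7*sqrt(13)*I/4
  Res(f, sqrt(15)*I) = (-105)/(-4*sqrt(15)*I) = -7*sqrt(15)*I/4

Sum of residues: 7*I*(-sqrt(15) + sqrt(13))/4
∫_{-∞}^{∞} f(x) dx = 2πi · (7*I*(-sqrt(15) + sqrt(13))/4) = 7*pi*(-sqrt(13) + sqrt(15))/2

Final answer: 7*pi*(-sqrt(13) + sqrt(15))/2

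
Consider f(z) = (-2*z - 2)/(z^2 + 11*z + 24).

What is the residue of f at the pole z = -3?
Write f(z) = P(z)/Q(z) with P(z) = -2*z - 2 and Q(z) = z^2 + 11*z + 24.
The denominator factors as Q(z) = (z + 8)*(z + 3), so z = -3 is a simple zero of Q and P is analytic there; z = -3 is therefore a simple pole and
  Res(f, z₀) = P(z₀)/Q'(z₀).

Q'(z) = 2*z + 11, so Q'(-3) = 5.
P(-3) = 4.

Res(f, -3) = (4)/(5) = 4/5

Final answer: 4/5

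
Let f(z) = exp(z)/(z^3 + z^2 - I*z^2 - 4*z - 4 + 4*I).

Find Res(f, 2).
Write f(z) = P(z)/Q(z) with P(z) = exp(z) and Q(z) = z^3 + z^2 - I*z^2 - 4*z - 4 + 4*I.
The denominator factors as Q(z) = (z + 2)*(z - 2)*(z + 1 - I), so z = 2 is a simple zero of Q and P is analytic there; z = 2 is therefore a simple pole and
  Res(f, z₀) = P(z₀)/Q'(z₀).

Q'(z) = 3*z^2 + 2*z - 2*I*z - 4, so Q'(2) = 12 - 4*I.
P(2) = exp(2).

Res(f, 2) = (exp(2))/(12 - 4*I) = (3/40 + I/40)*exp(2)

Final answer: (3/40 + I/40)*exp(2)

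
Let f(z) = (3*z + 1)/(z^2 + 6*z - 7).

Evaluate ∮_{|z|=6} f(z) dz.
By the residue theorem, ∮_C f(z) dz = 2πi · (sum of the residues of f at the poles inside |z| = 6).

The denominator factors as (z - 1)*(z + 7), so the singularities of f are simple poles at z = 1, z = -7.
  |1|² = 1 < 36 = 6², so this pole is inside the contour.
  |-7|² = 49 > 36 = 6², so this pole is outside the contour.

With P(z) = 3*z + 1 and Q(z) = z^2 + 6*z - 7, each pole is simple, so Res(f, z₀) = P(z₀)/Q'(z₀) with Q'(z) = 2*z + 6.
  Res(f, 1) = P(1)/Q'(1) = (4)/(8) = 1/2

∮_C f(z) dz = 2πi · (1/2) = I*pi

Final answer: I*pi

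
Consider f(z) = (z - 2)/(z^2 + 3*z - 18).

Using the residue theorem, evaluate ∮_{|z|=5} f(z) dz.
By the residue theorem, ∮_C f(z) dz = 2πi · (sum of the residues of f at the poles inside |z| = 5).

The denominator factors as (z + 6)*(z - 3), so the singularities of f are simple poles at z = -6, z = 3.
  |-6|² = 36 > 25 = 5², so this pole is outside the contour.
  |3|² = 9 < 25 = 5², so this pole is inside the contour.

With P(z) = z - 2 and Q(z) = z^2 + 3*z - 18, each pole is simple, so Res(f, z₀) = P(z₀)/Q'(z₀) with Q'(z) = 2*z + 3.
  Res(f, 3) = P(3)/Q'(3) = (1)/(9) = 1/9

∮_C f(z) dz = 2πi · (1/9) = 2*I*pi/9

Final answer: 2*I*pi/9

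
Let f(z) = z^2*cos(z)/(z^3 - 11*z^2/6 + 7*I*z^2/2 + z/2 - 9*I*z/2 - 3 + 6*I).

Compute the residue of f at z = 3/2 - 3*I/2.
(36/137 - 99*I/137)*cos(3/2 - 3*I/2)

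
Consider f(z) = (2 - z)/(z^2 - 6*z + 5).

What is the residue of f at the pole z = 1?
-1/4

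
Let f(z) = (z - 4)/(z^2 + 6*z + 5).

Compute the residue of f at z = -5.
Write f(z) = P(z)/Q(z) with P(z) = z - 4 and Q(z) = z^2 + 6*z + 5.
The denominator factors as Q(z) = (z + 1)*(z + 5), so z = -5 is a simple zero of Q and P is analytic there; z = -5 is therefore a simple pole and
  Res(f, z₀) = P(z₀)/Q'(z₀).

Q'(z) = 2*z + 6, so Q'(-5) = -4.
P(-5) = -9.

Res(f, -5) = (-9)/(-4) = 9/4

Final answer: 9/4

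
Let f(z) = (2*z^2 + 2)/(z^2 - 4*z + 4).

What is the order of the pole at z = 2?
Factor the denominator:
  z^2 - 4*z + 4 = (z - 2)^2

The numerator P(z) = 2*z^2 + 2 has P(2) = 10 ≠ 0, so no factor of (z - 2) cancels.
Near z = 2 we can therefore write f(z) = g(z)/(z - 2)^2 with g analytic at 2 and g(2) ≠ 0 (g is just the numerator).

Hence z = 2 is a pole of order 2.

Final answer: 2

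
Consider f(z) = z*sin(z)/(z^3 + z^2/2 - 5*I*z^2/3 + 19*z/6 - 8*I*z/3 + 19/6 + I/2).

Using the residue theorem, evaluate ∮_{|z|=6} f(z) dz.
pi*(264/845 + 228*I/845)*sinh(1) + pi*(708/6253 + 2916*I/6253)*sin(1 + I/3) + pi*(11976/31265 + 4812*I/31265)*sin(1/2 + 3*I)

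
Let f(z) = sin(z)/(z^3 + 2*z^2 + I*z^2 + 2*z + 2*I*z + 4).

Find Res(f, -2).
Write f(z) = P(z)/Q(z) with P(z) = sin(z) and Q(z) = z^3 + 2*z^2 + I*z^2 + 2*z + 2*I*z + 4.
The denominator factors as Q(z) = (z - I)*(z + 2*I)*(z + 2), so z = -2 is a simple zero of Q and P is analytic there; z = -2 is therefore a simple pole and
  Res(f, z₀) = P(z₀)/Q'(z₀).

Q'(z) = 3*z^2 + 4*z + 2*I*z + 2 + 2*I, so Q'(-2) = 6 - 2*I.
P(-2) = -sin(2).

Res(f, -2) = (-sin(2))/(6 - 2*I) = (-3/20 - I/20)*sin(2)

Final answer: (-3/20 - I/20)*sin(2)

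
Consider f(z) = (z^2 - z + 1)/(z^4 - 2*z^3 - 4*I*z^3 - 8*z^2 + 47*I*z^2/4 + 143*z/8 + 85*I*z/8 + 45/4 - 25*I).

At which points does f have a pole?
The singularities of f are the zeros of the denominator. Factoring,
  z^4 - 2*z^3 - 4*I*z^3 - 8*z^2 + 47*I*z^2/4 + 143*z/8 + 85*I*z/8 + 45/4 - 25*I = (z + 3/2 - I/2)*(z - 3/2 - I)*(z + 1 - 3*I)*(z - 3 + I/2)
so the candidates are z = -3/2 + I/2, z = 3/2 + I, z = -1 + 3*I, z = 3 - I/2.

Check the numerator P(z) = z^2 - z + 1 at each one:
  P(-3/2 + I/2) = 9/2 - 2*I ≠ 0, so z = -3/2 + I/2 is a (simple) pole.
  P(3/2 + I) = 3/4 + 2*I ≠ 0, so z = 3/2 + I is a (simple) pole.
  P(-1 + 3*I) = -6 - 9*I ≠ 0, so z = -1 + 3*I is a (simple) pole.
  P(3 - I/2) = 27/4 - 5*I/2 ≠ 0, so z = 3 - I/2 is a (simple) pole.

Poles of f: {-3/2 + I/2, -1 + 3*I, 3/2 + I, 3 - I/2}

Final answer: {-3/2 + I/2, -1 + 3*I, 3/2 + I, 3 - I/2}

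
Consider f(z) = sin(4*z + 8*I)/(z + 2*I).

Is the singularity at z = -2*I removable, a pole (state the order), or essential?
removable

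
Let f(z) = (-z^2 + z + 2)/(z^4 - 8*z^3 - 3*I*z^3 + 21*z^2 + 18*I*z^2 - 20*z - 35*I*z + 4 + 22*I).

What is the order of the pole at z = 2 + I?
Factor the denominator:
  z^4 - 8*z^3 - 3*I*z^3 + 21*z^2 + 18*I*z^2 - 20*z - 35*I*z + 4 + 22*I = (z - 2 - I)^3*(z - 2)

The numerator P(z) = -z^2 + z + 2 has P(2 + I) = 1 - 3*I ≠ 0, so no factor of (z - 2 - I) cancels.
Near z = 2 + I we can therefore write f(z) = g(z)/(z - 2 - I)^3 with g analytic at 2 + I and g(2 + I) ≠ 0 (g is the numerator divided by the remaining denominator factors).

Hence z = 2 + I is a pole of order 3.

Final answer: 3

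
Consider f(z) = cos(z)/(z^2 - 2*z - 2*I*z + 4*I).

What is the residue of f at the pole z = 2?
Write f(z) = P(z)/Q(z) with P(z) = cos(z) and Q(z) = z^2 - 2*z - 2*I*z + 4*I.
The denominator factors as Q(z) = (z - 2)*(z - 2*I), so z = 2 is a simple zero of Q and P is analytic there; z = 2 is therefore a simple pole and
  Res(f, z₀) = P(z₀)/Q'(z₀).

Q'(z) = 2*z - 2 - 2*I, so Q'(2) = 2 - 2*I.
P(2) = cos(2).

Res(f, 2) = (cos(2))/(2 - 2*I) = (1/4 + I/4)*cos(2)

Final answer: (1/4 + I/4)*cos(2)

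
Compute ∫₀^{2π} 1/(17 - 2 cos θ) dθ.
2*sqrt(285)*pi/285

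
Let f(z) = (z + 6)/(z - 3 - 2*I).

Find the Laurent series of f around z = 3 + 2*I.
Put w = z - (3 + 2*I), i.e. z = w + 3 + 2*I. The denominator is w, so it suffices to rewrite the numerator in powers of w.

P(z) = z + 6
P(w + 3 + 2*I) = 9 + 2*I + w

Dividing each term by w:
  f = (9 + 2*I)/w + 1

Substituting back w = z - 3 - 2*I:
  f(z) = (9 + 2*I)/(z - 3 - 2*I) + 1

The series is finite because the numerator is a polynomial; the negative powers form the principal part, and the coefficient of 1/(z - 3 - 2*I) gives Res(f, 3 + 2*I) = 9 + 2*I.

Final answer: (9 + 2*I)/(z - 3 - 2*I) + 1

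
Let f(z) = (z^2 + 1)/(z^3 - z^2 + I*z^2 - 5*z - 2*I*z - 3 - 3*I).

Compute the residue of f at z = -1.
Write f(z) = P(z)/Q(z) with P(z) = z^2 + 1 and Q(z) = z^3 - z^2 + I*z^2 - 5*z - 2*I*z - 3 - 3*I.
The denominator factors as Q(z) = (z - 3)*(z + 1)*(z + 1 + I), so z = -1 is a simple zero of Q and P is analytic there; z = -1 is therefore a simple pole and
  Res(f, z₀) = P(z₀)/Q'(z₀).

Q'(z) = 3*z^2 - 2*z + 2*I*z - 5 - 2*I, so Q'(-1) = -4*I.
P(-1) = 2.

Res(f, -1) = (2)/(-4*I) = I/2

Final answer: I/2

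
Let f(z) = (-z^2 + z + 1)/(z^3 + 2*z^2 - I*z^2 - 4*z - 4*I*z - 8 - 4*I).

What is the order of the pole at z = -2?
2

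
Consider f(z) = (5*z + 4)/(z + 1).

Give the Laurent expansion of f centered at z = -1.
Put w = z - (-1), i.e. z = w - 1. The denominator is w, so it suffices to rewrite the numerator in powers of w.

P(z) = 5*z + 4
P(w - 1) = -1 + 5*w

Dividing each term by w:
  f = -1/w + 5

Substituting back w = z + 1:
  f(z) = -1/(z + 1) + 5

The series is finite because the numerator is a polynomial; the negative powers form the principal part, and the coefficient of 1/(z + 1) gives Res(f, -1) = -1.

Final answer: -1/(z + 1) + 5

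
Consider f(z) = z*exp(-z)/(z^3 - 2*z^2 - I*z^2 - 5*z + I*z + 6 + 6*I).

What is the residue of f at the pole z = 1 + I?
Write f(z) = P(z)/Q(z) with P(z) = z*exp(-z) and Q(z) = z^3 - 2*z^2 - I*z^2 - 5*z + I*z + 6 + 6*I.
The denominator factors as Q(z) = (z - 3)*(z + 2)*(z - 1 - I), so z = 1 + I is a simple zero of Q and P is analytic there; z = 1 + I is therefore a simple pole and
  Res(f, z₀) = P(z₀)/Q'(z₀).

Q'(z) = 3*z^2 - 4*z - 2*I*z - 5 + I, so Q'(1 + I) = -7 + I.
P(1 + I) = (1 + I)*exp(-1 - I).

Res(f, 1 + I) = ((1 + I)*exp(-1 - I))/(-7 + I) = (-3/25 - 4*I/25)*exp(-1 - I)

Final answer: (-3/25 - 4*I/25)*exp(-1 - I)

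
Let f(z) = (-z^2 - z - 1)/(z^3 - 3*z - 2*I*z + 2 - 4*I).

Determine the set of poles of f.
The singularities of f are the zeros of the denominator. Factoring,
  z^3 - 3*z - 2*I*z + 2 - 4*I = (z - 2 - I)*(z + I)*(z + 2)
so the candidates are z = 2 + I, z = -I, z = -2.

Check the numerator P(z) = -z^2 - z - 1 at each one:
  P(2 + I) = -6 - 5*I ≠ 0, so z = 2 + I is a (simple) pole.
  P(-I) = I ≠ 0, so z = -I is a (simple) pole.
  P(-2) = -3 ≠ 0, so z = -2 is a (simple) pole.

Poles of f: {-2, -I, 2 + I}

Final answer: {-2, -I, 2 + I}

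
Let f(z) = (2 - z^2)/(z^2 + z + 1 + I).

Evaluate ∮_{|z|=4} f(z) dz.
By the residue theorem, ∮_C f(z) dz = 2πi · (sum of the residues of f at the poles inside |z| = 4).

The denominator factors as (z + 1 - I)*(z + I), so the singularities of f are simple poles at z = -1 + I, z = -I.
  |-1 + I|² = 2 < 16 = 4², so this pole is inside the contour.
  |-I|² = 1 < 16 = 4², so this pole is inside the contour.

With P(z) = 2 - z^2 and Q(z) = z^2 + z + 1 + I, each pole is simple, so Res(f, z₀) = P(z₀)/Q'(z₀) with Q'(z) = 2*z + 1.
  Res(f, -1 + I) = P(-1 + I)/Q'(-1 + I) = (2 + 2*I)/(-1 + 2*I) = 2/5 - 6*I/5
  Res(f, -I) = P(-I)/Q'(-I) = (3)/(1 - 2*I) = 3/5 + 6*I/5

Sum of residues inside C: 1
∮_C f(z) dz = 2πi · (1) = 2*I*pi

Final answer: 2*I*pi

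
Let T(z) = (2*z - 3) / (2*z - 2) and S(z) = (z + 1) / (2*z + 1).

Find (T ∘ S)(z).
(T ∘ S)(z) = T(S(z)) = ((2)*S(z) + (-3))/((2)*S(z) + (-2)). Multiply numerator and denominator by 2*z + 1:
  numerator:   (2)*(z + 1) + (-3)*(2*z + 1) = -4*z - 1
  denominator: (2)*(z + 1) + (-2)*(2*z + 1) = -2*z
(T ∘ S)(z) = (-4*z - 1)/(-2*z) = (4*z + 1)/(2*z)

Final answer: (4*z + 1)/(2*z)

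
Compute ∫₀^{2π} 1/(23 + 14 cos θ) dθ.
2*sqrt(37)*pi/111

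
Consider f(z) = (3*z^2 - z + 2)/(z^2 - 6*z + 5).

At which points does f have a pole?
{1, 5}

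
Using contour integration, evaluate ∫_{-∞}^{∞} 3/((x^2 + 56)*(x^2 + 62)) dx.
Let f(z) = 3/((z^2 + 56)*(z^2 + 62)). The denominator has no real zeros and deg Q - deg P = 4 ≥ 2, so the integral of f over the upper semicircle |z| = R tends to 0 as R → ∞. Closing the contour in the upper half-plane,
  ∫_{-∞}^{∞} f(x) dx = 2πi · Σ Res(f, z_k)  over the poles with Im z_k > 0.

Zeros of the denominator: z^2 + 62 = 0 gives z = ±sqrt(62)*I; z^2 + 56 = 0 gives z = ±2*sqrt(14)*I.
Upper half-plane: z = 2*sqrt(14)*I, z = sqrt(62)*I (simple).

Each pole is a simple zero of Q(z) = z^4 + 118*z^2 + 3472, so Res(f, z₀) = P(z₀)/Q'(z₀) with P(z) = 3, Q'(z) = 4*z^3 + 236*z:
  Res(f, 2*sqrt(14)*I) = (3)/(24*sqrt(14)*I) = -sqrt(14)*I/112
  Res(f, sqrt(62)*I) = (3)/(-12*sqrt(62)*I) = sqrt(62)*I/248

Sum of residues: I*(-sqrt(14)/112 + sqrt(62)/248)
∫_{-∞}^{∞} f(x) dx = 2πi · (I*(-sqrt(14)/112 + sqrt(62)/248)) = pi*(-14*sqrt(62) + 31*sqrt(14))/1736

Final answer: pi*(-14*sqrt(62) + 31*sqrt(14))/1736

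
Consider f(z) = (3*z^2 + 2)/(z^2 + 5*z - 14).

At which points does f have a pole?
{-7, 2}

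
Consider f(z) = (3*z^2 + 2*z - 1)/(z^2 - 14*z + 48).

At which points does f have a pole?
The singularities of f are the zeros of the denominator. Factoring,
  z^2 - 14*z + 48 = (z - 8)*(z - 6)
so the candidates are z = 8, z = 6.

Check the numerator P(z) = 3*z^2 + 2*z - 1 at each one:
  P(8) = 207 ≠ 0, so z = 8 is a (simple) pole.
  P(6) = 119 ≠ 0, so z = 6 is a (simple) pole.

Poles of f: {6, 8}

Final answer: {6, 8}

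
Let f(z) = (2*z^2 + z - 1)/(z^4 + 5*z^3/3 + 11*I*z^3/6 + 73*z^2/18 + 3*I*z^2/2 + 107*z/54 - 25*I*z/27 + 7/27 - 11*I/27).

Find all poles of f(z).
The singularities of f are the zeros of the denominator. Factoring,
  z^4 + 5*z^3/3 + 11*I*z^3/6 + 73*z^2/18 + 3*I*z^2/2 + 107*z/54 - 25*I*z/27 + 7/27 - 11*I/27 = (z - I/2)*(z + 1/3)*(z + 2/3 + 3*I)*(z + 2/3 - 2*I/3)
so the candidates are z = I/2, z = -1/3, z = -2/3 - 3*I, z = -2/3 + 2*I/3.

Check the numerator P(z) = 2*z^2 + z - 1 at each one:
  P(I/2) = -3/2 + I/2 ≠ 0, so z = I/2 is a (simple) pole.
  P(-1/3) = -10/9 ≠ 0, so z = -1/3 is a (simple) pole.
  P(-2/3 - 3*I) = -169/9 + 5*I ≠ 0, so z = -2/3 - 3*I is a (simple) pole.
  P(-2/3 + 2*I/3) = -5/3 - 10*I/9 ≠ 0, so z = -2/3 + 2*I/3 is a (simple) pole.

Poles of f: {-2/3 - 3*I, -2/3 + 2*I/3, -1/3, I/2}

Final answer: {-2/3 - 3*I, -2/3 + 2*I/3, -1/3, I/2}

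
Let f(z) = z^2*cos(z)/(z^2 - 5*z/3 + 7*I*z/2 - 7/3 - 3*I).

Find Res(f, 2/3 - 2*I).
(272/39 - 32*I/13)*cos(2/3 - 2*I)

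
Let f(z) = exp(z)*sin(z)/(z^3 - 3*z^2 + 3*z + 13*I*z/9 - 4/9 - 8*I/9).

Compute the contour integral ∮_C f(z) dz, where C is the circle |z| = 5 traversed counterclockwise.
By the residue theorem, ∮_C f(z) dz = 2πi · (sum of the residues of f at the poles inside |z| = 5).

The denominator factors as (z - 1/3 - I/3)*(z - 2 + I)*(z - 2/3 - 2*I/3), so the singularities of f are simple poles at z = 1/3 + I/3, z = 2 - I, z = 2/3 + 2*I/3.
  |1/3 + I/3|² = 2/9 < 25 = 5², so this pole is inside the contour.
  |2 - I|² = 5 < 25 = 5², so this pole is inside the contour.
  |2/3 + 2*I/3|² = 8/9 < 25 = 5², so this pole is inside the contour.

With P(z) = exp(z)*sin(z) and Q(z) = z^3 - 3*z^2 + 3*z + 13*I*z/9 - 4/9 - 8*I/9, each pole is simple, so Res(f, z₀) = P(z₀)/Q'(z₀) with Q'(z) = 3*z^2 - 6*z + 3 + 13*I/9.
  Res(f, 1/3 + I/3) = P(1/3 + I/3)/Q'(1/3 + I/3) = (exp(1/3 + I/3)*sin(1/3 + I/3))/(1 + I/9) = (81/82 - 9*I/82)*exp(1/3 + I/3)*sin(1/3 + I/3)
  Res(f, 2 - I) = P(2 - I)/Q'(2 - I) = (exp(2 - I)*sin(2 - I))/(-41*I/9) = 9*I*exp(2 - I)*sin(2 - I)/41
  Res(f, 2/3 + 2*I/3) = P(2/3 + 2*I/3)/Q'(2/3 + 2*I/3) = (exp(2/3 + 2*I/3)*sin(2/3 + 2*I/3))/(-1 + I/9) = (-81/82 - 9*I/82)*exp(2/3 + 2*I/3)*sin(2/3 + 2*I/3)

Sum of residues inside C: (-81/82 - 9*I/82)*exp(2/3 + 2*I/3)*sin(2/3 + 2*I/3) + (81/82 - 9*I/82)*exp(1/3 + I/3)*sin(1/3 + I/3) + 9*I*exp(2 - I)*sin(2 - I)/41
∮_C f(z) dz = 2πi · ((-81/82 - 9*I/82)*exp(2/3 + 2*I/3)*sin(2/3 + 2*I/3) + (81/82 - 9*I/82)*exp(1/3 + I/3)*sin(1/3 + I/3) + 9*I*exp(2 - I)*sin(2 - I)/41) = pi*(9/41 - 81*I/41)*exp(2/3 + 2*I/3)*sin(2/3 + 2*I/3) + pi*(9/41 + 81*I/41)*exp(1/3 + I/3)*sin(1/3 + I/3) - 18*pi*exp(2 - I)*sin(2 - I)/41

Final answer: pi*(9/41 - 81*I/41)*exp(2/3 + 2*I/3)*sin(2/3 + 2*I/3) + pi*(9/41 + 81*I/41)*exp(1/3 + I/3)*sin(1/3 + I/3) - 18*pi*exp(2 - I)*sin(2 - I)/41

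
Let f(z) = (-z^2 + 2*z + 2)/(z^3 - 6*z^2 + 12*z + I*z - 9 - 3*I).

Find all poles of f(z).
The singularities of f are the zeros of the denominator. Factoring,
  z^3 - 6*z^2 + 12*z + I*z - 9 - 3*I = (z - 1 - I)*(z - 3)*(z - 2 + I)
so the candidates are z = 1 + I, z = 3, z = 2 - I.

Check the numerator P(z) = -z^2 + 2*z + 2 at each one:
  P(1 + I) = 4 ≠ 0, so z = 1 + I is a (simple) pole.
  P(3) = -1 ≠ 0, so z = 3 is a (simple) pole.
  P(2 - I) = 3 + 2*I ≠ 0, so z = 2 - I is a (simple) pole.

Poles of f: {1 + I, 2 - I, 3}

Final answer: {1 + I, 2 - I, 3}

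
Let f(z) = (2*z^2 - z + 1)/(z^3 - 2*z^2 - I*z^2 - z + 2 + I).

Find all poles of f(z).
The singularities of f are the zeros of the denominator. Factoring,
  z^3 - 2*z^2 - I*z^2 - z + 2 + I = (z - 2 - I)*(z + 1)*(z - 1)
so the candidates are z = 2 + I, z = -1, z = 1.

Check the numerator P(z) = 2*z^2 - z + 1 at each one:
  P(2 + I) = 5 + 7*I ≠ 0, so z = 2 + I is a (simple) pole.
  P(-1) = 4 ≠ 0, so z = -1 is a (simple) pole.
  P(1) = 2 ≠ 0, so z = 1 is a (simple) pole.

Poles of f: {-1, 1, 2 + I}

Final answer: {-1, 1, 2 + I}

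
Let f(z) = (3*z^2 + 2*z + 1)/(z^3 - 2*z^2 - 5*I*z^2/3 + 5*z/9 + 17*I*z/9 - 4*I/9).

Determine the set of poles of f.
The singularities of f are the zeros of the denominator. Factoring,
  z^3 - 2*z^2 - 5*I*z^2/3 + 5*z/9 + 17*I*z/9 - 4*I/9 = (z - 1 - I)*(z - 2/3 - 2*I/3)*(z - 1/3)
so the candidates are z = 1 + I, z = 2/3 + 2*I/3, z = 1/3.

Check the numerator P(z) = 3*z^2 + 2*z + 1 at each one:
  P(1 + I) = 3 + 8*I ≠ 0, so z = 1 + I is a (simple) pole.
  P(2/3 + 2*I/3) = 7/3 + 4*I ≠ 0, so z = 2/3 + 2*I/3 is a (simple) pole.
  P(1/3) = 2 ≠ 0, so z = 1/3 is a (simple) pole.

Poles of f: {1/3, 2/3 + 2*I/3, 1 + I}

Final answer: {1/3, 2/3 + 2*I/3, 1 + I}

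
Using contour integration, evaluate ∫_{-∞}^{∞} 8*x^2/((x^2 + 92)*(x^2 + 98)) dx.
4*pi*(-2*sqrt(23) + 7*sqrt(2))/3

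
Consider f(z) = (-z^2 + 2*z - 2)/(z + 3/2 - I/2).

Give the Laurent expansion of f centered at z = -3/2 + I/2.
(-7 + 5*I/2)/(z + 3/2 - I/2) + 5 - I - (z + 3/2 - I/2)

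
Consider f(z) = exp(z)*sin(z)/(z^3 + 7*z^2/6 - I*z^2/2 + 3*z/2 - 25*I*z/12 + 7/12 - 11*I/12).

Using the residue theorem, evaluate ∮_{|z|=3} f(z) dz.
By the residue theorem, ∮_C f(z) dz = 2πi · (sum of the residues of f at the poles inside |z| = 3).

The denominator factors as (z + 1/2)*(z - 1/3 - 3*I/2)*(z + 1 + I), so the singularities of f are simple poles at z = -1/2, z = 1/3 + 3*I/2, z = -1 - I.
  |-1/2|² = 1/4 < 9 = 3², so this pole is inside the contour.
  |1/3 + 3*I/2|² = 85/36 < 9 = 3², so this pole is inside the contour.
  |-1 - I|² = 2 < 9 = 3², so this pole is inside the contour.

With P(z) = exp(z)*sin(z) and Q(z) = z^3 + 7*z^2/6 - I*z^2/2 + 3*z/2 - 25*I*z/12 + 7/12 - 11*I/12, each pole is simple, so Res(f, z₀) = P(z₀)/Q'(z₀) with Q'(z) = 3*z^2 + 7*z/3 - I*z + 3/2 - 25*I/12.
  Res(f, -1/2) = P(-1/2)/Q'(-1/2) = (-exp(-1/2)*sin(1/2))/(13/12 - 19*I/12) = (-78/265 - 114*I/265)*exp(-1/2)*sin(1/2)
  Res(f, 1/3 + 3*I/2) = P(1/3 + 3*I/2)/Q'(1/3 + 3*I/2) = (exp(1/3 + 3*I/2)*sin(1/3 + 3*I/2))/(-95/36 + 49*I/12) = (-1710/15317 - 2646*I/15317)*exp(1/3 + 3*I/2)*sin(1/3 + 3*I/2)
  Res(f, -1 - I) = P(-1 - I)/Q'(-1 - I) = (-exp(-1 - I)*sin(1 + I))/(-11/6 + 31*I/12) = (264/1445 + 372*I/1445)*exp(-1 - I)*sin(1 + I)

Sum of residues inside C: (-78/265 - 114*I/265)*exp(-1/2)*sin(1/2) + (264/1445 + 372*I/1445)*exp(-1 - I)*sin(1 + I) + (-1710/15317 - 2646*I/15317)*exp(1/3 + 3*I/2)*sin(1/3 + 3*I/2)
∮_C f(z) dz = 2πi · ((-78/265 - 114*I/265)*exp(-1/2)*sin(1/2) + (264/1445 + 372*I/1445)*exp(-1 - I)*sin(1 + I) + (-1710/15317 - 2646*I/15317)*exp(1/3 + 3*I/2)*sin(1/3 + 3*I/2)) = pi*(228/265 - 156*I/265)*exp(-1/2)*sin(1/2) + pi*(-744/1445 + 528*I/1445)*exp(-1 - I)*sin(1 + I) + pi*(5292/15317 - 3420*I/15317)*exp(1/3 + 3*I/2)*sin(1/3 + 3*I/2)

Final answer: pi*(228/265 - 156*I/265)*exp(-1/2)*sin(1/2) + pi*(-744/1445 + 528*I/1445)*exp(-1 - I)*sin(1 + I) + pi*(5292/15317 - 3420*I/15317)*exp(1/3 + 3*I/2)*sin(1/3 + 3*I/2)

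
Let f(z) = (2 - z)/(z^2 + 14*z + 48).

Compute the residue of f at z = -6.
4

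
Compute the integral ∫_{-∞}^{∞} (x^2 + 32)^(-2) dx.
Let f(z) = (z^2 + 32)^(-2). The denominator has no real zeros and deg Q - deg P = 4 ≥ 2, so the integral of f over the upper semicircle |z| = R tends to 0 as R → ∞. Closing the contour in the upper half-plane,
  ∫_{-∞}^{∞} f(x) dx = 2πi · Σ Res(f, z_k)  over the poles with Im z_k > 0.

Zeros of the denominator: z^2 + 32 = 0 gives z = ±4*sqrt(2)*I.
Upper half-plane: z = 4*sqrt(2)*I (a pole of order 2).

Write f(z) = g(z)/(z - 4*sqrt(2)*I)^2 with g(z) = (z + 4*sqrt(2)*I)^(-2). For a double pole, Res(f, z₀) = g'(z₀):
  g'(z) = -2/(z + 4*sqrt(2)*I)^3
  Res(f, 4*sqrt(2)*I) = g'(4*sqrt(2)*I) = -sqrt(2)*I/1024

∫_{-∞}^{∞} f(x) dx = 2πi · (-sqrt(2)*I/1024) = sqrt(2)*pi/512

Final answer: sqrt(2)*pi/512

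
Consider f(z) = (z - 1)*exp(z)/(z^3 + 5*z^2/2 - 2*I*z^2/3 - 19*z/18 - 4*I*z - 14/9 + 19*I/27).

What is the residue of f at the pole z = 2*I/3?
Write f(z) = P(z)/Q(z) with P(z) = (z - 1)*exp(z) and Q(z) = z^3 + 5*z^2/2 - 2*I*z^2/3 - 19*z/18 - 4*I*z - 14/9 + 19*I/27.
The denominator factors as Q(z) = (z - 1/2 - 2*I/3)*(z + 3 + 2*I/3)*(z - 2*I/3), so z = 2*I/3 is a simple zero of Q and P is analytic there; z = 2*I/3 is therefore a simple pole and
  Res(f, z₀) = P(z₀)/Q'(z₀).

Q'(z) = 3*z^2 + 5*z - 4*I*z/3 - 19/18 - 4*I, so Q'(2*I/3) = -3/2 - 2*I/3.
P(2*I/3) = (-1 + 2*I/3)*exp(2*I/3).

Res(f, 2*I/3) = ((-1 + 2*I/3)*exp(2*I/3))/(-3/2 - 2*I/3) = (38/97 - 60*I/97)*exp(2*I/3)

Final answer: (38/97 - 60*I/97)*exp(2*I/3)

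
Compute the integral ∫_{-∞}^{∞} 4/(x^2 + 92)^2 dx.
sqrt(23)*pi/2116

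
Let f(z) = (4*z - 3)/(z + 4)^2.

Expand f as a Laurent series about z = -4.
Put w = z - (-4), i.e. z = w - 4. The denominator is w^2, so it suffices to rewrite the numerator in powers of w.

P(z) = 4*z - 3
P(w - 4) = -19 + 4*w

Dividing each term by w^2:
  f = -19/w^2 + 4/w

Substituting back w = z + 4:
  f(z) = -19/(z + 4)^2 + 4/(z + 4)

The series is finite because the numerator is a polynomial; the negative powers form the principal part, and the coefficient of 1/(z + 4) gives Res(f, -4) = 4.

Final answer: -19/(z + 4)^2 + 4/(z + 4)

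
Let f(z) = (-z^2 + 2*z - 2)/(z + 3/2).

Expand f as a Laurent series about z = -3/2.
Put w = z - (-3/2), i.e. z = w - 3/2. The denominator is w, so it suffices to rewrite the numerator in powers of w.

P(z) = -z^2 + 2*z - 2
P(w - 3/2) = -29/4 + 5*w - w^2

Dividing each term by w:
  f = -29/(4*w) + 5 - w

Substituting back w = z + 3/2:
  f(z) = -29/(4*(z + 3/2)) + 5 - (z + 3/2)

The series is finite because the numerator is a polynomial; the negative powers form the principal part, and the coefficient of 1/(z + 3/2) gives Res(f, -3/2) = -29/4.

Final answer: -29/(4*(z + 3/2)) + 5 - (z + 3/2)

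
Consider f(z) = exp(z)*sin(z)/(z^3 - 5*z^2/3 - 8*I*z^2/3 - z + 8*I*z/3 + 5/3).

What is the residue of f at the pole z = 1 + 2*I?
Write f(z) = P(z)/Q(z) with P(z) = exp(z)*sin(z) and Q(z) = z^3 - 5*z^2/3 - 8*I*z^2/3 - z + 8*I*z/3 + 5/3.
The denominator factors as Q(z) = (z + 1/3 - 2*I/3)*(z - 1 - 2*I)*(z - 1), so z = 1 + 2*I is a simple zero of Q and P is analytic there; z = 1 + 2*I is therefore a simple pole and
  Res(f, z₀) = P(z₀)/Q'(z₀).

Q'(z) = 3*z^2 - 10*z/3 - 16*I*z/3 - 1 + 8*I/3, so Q'(1 + 2*I) = -8/3 + 8*I/3.
P(1 + 2*I) = exp(1 + 2*I)*sin(1 + 2*I).

Res(f, 1 + 2*I) = (exp(1 + 2*I)*sin(1 + 2*I))/(-8/3 + 8*I/3) = (-3/16 - 3*I/16)*exp(1 + 2*I)*sin(1 + 2*I)

Final answer: (-3/16 - 3*I/16)*exp(1 + 2*I)*sin(1 + 2*I)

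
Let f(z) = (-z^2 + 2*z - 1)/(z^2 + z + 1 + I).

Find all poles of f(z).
The singularities of f are the zeros of the denominator. Factoring,
  z^2 + z + 1 + I = (z + I)*(z + 1 - I)
so the candidates are z = -I, z = -1 + I.

Check the numerator P(z) = -z^2 + 2*z - 1 at each one:
  P(-I) = -2*I ≠ 0, so z = -I is a (simple) pole.
  P(-1 + I) = -3 + 4*I ≠ 0, so z = -1 + I is a (simple) pole.

Poles of f: {-1 + I, -I}

Final answer: {-1 + I, -I}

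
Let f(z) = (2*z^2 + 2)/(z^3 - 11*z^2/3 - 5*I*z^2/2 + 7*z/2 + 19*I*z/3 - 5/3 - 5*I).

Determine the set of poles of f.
The singularities of f are the zeros of the denominator. Factoring,
  z^3 - 11*z^2/3 - 5*I*z^2/2 + 7*z/2 + 19*I*z/3 - 5/3 - 5*I = (z - 2 - I)*(z - 2/3 - 2*I)*(z - 1 + I/2)
so the candidates are z = 2 + I, z = 2/3 + 2*I, z = 1 - I/2.

Check the numerator P(z) = 2*z^2 + 2 at each one:
  P(2 + I) = 8 + 8*I ≠ 0, so z = 2 + I is a (simple) pole.
  P(2/3 + 2*I) = -46/9 + 16*I/3 ≠ 0, so z = 2/3 + 2*I is a (simple) pole.
  P(1 - I/2) = 7/2 - 2*I ≠ 0, so z = 1 - I/2 is a (simple) pole.

Poles of f: {2/3 + 2*I, 1 - I/2, 2 + I}

Final answer: {2/3 + 2*I, 1 - I/2, 2 + I}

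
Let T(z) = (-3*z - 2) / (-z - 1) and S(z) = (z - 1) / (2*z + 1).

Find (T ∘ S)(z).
(7*z - 1)/(3*z)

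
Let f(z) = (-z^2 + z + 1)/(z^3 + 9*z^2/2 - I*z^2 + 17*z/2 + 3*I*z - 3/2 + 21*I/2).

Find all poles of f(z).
The singularities of f are the zeros of the denominator. Factoring,
  z^3 + 9*z^2/2 - I*z^2 + 17*z/2 + 3*I*z - 3/2 + 21*I/2 = (z + 3 - 3*I)*(z + 2 + I)*(z - 1/2 + I)
so the candidates are z = -3 + 3*I, z = -2 - I, z = 1/2 - I.

Check the numerator P(z) = -z^2 + z + 1 at each one:
  P(-3 + 3*I) = -2 + 21*I ≠ 0, so z = -3 + 3*I is a (simple) pole.
  P(-2 - I) = -4 - 5*I ≠ 0, so z = -2 - I is a (simple) pole.
  P(1/2 - I) = 9/4 ≠ 0, so z = 1/2 - I is a (simple) pole.

Poles of f: {-3 + 3*I, -2 - I, 1/2 - I}

Final answer: {-3 + 3*I, -2 - I, 1/2 - I}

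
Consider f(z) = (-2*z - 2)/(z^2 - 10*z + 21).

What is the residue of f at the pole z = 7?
Write f(z) = P(z)/Q(z) with P(z) = -2*z - 2 and Q(z) = z^2 - 10*z + 21.
The denominator factors as Q(z) = (z - 3)*(z - 7), so z = 7 is a simple zero of Q and P is analytic there; z = 7 is therefore a simple pole and
  Res(f, z₀) = P(z₀)/Q'(z₀).

Q'(z) = 2*z - 10, so Q'(7) = 4.
P(7) = -16.

Res(f, 7) = (-16)/(4) = -4

Final answer: -4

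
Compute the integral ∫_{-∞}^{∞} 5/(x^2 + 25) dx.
Let f(z) = 5/(z^2 + 25). The denominator has no real zeros and deg Q - deg P = 2 ≥ 2, so the integral of f over the upper semicircle |z| = R tends to 0 as R → ∞. Closing the contour in the upper half-plane,
  ∫_{-∞}^{∞} f(x) dx = 2πi · Σ Res(f, z_k)  over the poles with Im z_k > 0.

Zeros of the denominator: z^2 + 25 = 0 gives z = ±5*I.
Upper half-plane: z = 5*I (simple).

Each pole is a simple zero of Q(z) = z^2 + 25, so Res(f, z₀) = P(z₀)/Q'(z₀) with P(z) = 5, Q'(z) = 2*z:
  Res(f, 5*I) = (5)/(10*I) = -I/2

∫_{-∞}^{∞} f(x) dx = 2πi · (-I/2) = pi

Final answer: pi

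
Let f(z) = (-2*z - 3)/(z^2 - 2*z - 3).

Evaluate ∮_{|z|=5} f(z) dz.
By the residue theorem, ∮_C f(z) dz = 2πi · (sum of the residues of f at the poles inside |z| = 5).

The denominator factors as (z + 1)*(z - 3), so the singularities of f are simple poles at z = -1, z = 3.
  |-1|² = 1 < 25 = 5², so this pole is inside the contour.
  |3|² = 9 < 25 = 5², so this pole is inside the contour.

With P(z) = -2*z - 3 and Q(z) = z^2 - 2*z - 3, each pole is simple, so Res(f, z₀) = P(z₀)/Q'(z₀) with Q'(z) = 2*z - 2.
  Res(f, -1) = P(-1)/Q'(-1) = (-1)/(-4) = 1/4
  Res(f, 3) = P(3)/Q'(3) = (-9)/(4) = -9/4

Sum of residues inside C: -2
∮_C f(z) dz = 2πi · (-2) = -4*I*pi

Final answer: -4*I*pi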